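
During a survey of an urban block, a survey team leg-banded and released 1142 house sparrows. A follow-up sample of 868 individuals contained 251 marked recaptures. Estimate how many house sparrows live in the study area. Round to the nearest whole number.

N = (1142 × 868) / 251 = 991256 / 251 ≈ 3949.2 → 3949

N ≈ 3949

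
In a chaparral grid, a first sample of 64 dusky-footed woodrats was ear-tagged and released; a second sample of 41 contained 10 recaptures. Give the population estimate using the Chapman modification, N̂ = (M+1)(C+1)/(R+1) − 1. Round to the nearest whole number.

N̂ = (64+1)(41+1)/(10+1) − 1 = 65·42/11 − 1
= 2730/11 − 1 ≈ 248.2 − 1 ≈ 247.2 → 247

N ≈ 247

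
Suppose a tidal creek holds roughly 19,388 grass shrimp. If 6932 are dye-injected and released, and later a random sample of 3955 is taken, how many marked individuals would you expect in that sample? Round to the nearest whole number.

Expected recaptures E[R] = M·C / N.
E[R] = 6932 × 3955 / 19388 = 27416060 / 19388 ≈ 1414.1 → 1414

expected recaptures ≈ 1414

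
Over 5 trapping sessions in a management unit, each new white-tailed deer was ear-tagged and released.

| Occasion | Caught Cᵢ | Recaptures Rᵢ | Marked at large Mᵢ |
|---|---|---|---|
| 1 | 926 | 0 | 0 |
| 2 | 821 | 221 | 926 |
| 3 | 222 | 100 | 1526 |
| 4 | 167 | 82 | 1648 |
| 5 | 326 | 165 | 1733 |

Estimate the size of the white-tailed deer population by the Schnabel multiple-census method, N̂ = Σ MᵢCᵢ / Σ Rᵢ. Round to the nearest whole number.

Σ MᵢCᵢ = 0·926 + 926·821 + 1526·222 + 1648·167 + 1733·326 = 0 + 760246 + 338772 + 275216 + 564958 = 1939192
Σ Rᵢ = 0 + 221 + 100 + 82 + 165 = 568
N̂ = 1939192 / 568 ≈ 3414.1 → 3414

N ≈ 3414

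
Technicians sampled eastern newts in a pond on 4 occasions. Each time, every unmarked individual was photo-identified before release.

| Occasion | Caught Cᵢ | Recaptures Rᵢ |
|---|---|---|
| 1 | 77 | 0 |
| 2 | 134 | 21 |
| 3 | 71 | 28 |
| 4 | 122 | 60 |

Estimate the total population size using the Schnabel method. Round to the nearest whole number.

N ≈ 479

Marked at large before each occasion: Mᵢ = Σⱼ<ᵢ (Cⱼ − Rⱼ) → M1=0, M2=77, M3=190, M4=233
Σ MᵢCᵢ = 0·77 + 77·134 + 190·71 + 233·122 = 0 + 10318 + 13490 + 28426 = 52234
Σ Rᵢ = 0 + 21 + 28 + 60 = 109
N̂ = 52234 / 109 ≈ 479.2 → 479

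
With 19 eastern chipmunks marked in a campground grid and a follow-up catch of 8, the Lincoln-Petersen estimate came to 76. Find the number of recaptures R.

From N = M·C/R: R = M·C / N = 19·8 / 76 = 152 / 76 = 2.

R = 2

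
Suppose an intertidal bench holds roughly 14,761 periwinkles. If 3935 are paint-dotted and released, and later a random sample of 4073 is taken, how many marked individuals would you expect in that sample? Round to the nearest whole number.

expected recaptures ≈ 1086

Expected recaptures E[R] = M·C / N.
E[R] = 3935 × 4073 / 14761 = 16027255 / 14761 ≈ 1085.8 → 1086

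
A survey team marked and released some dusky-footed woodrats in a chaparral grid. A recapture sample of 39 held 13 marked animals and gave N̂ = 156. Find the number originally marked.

From N = M·C/R: M = N·R / C = 156·13 / 39 = 2028 / 39 = 52.

M = 52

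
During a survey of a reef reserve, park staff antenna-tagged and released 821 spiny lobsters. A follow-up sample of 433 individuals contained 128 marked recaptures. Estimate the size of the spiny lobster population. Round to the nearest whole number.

N ≈ 2777

The marked fraction in the recapture sample should equal the marked fraction in the population: 128/433 = 821/N.
N = (821 × 433) / 128 = 355493 / 128 ≈ 2777.3 → 2777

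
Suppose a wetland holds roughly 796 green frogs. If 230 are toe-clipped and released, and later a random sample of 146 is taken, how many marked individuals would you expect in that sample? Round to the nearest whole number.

expected recaptures ≈ 42

Expected recaptures E[R] = M·C / N.
E[R] = 230 × 146 / 796 = 33580 / 796 ≈ 42.2 → 42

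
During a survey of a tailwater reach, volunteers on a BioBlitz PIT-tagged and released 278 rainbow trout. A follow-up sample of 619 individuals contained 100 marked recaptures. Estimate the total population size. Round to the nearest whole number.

If marked individuals mix randomly, R/C ≈ M/N, giving N ≈ M·C/R.
N = (278 × 619) / 100 = 172082 / 100 ≈ 1720.8 → 1721

N ≈ 1721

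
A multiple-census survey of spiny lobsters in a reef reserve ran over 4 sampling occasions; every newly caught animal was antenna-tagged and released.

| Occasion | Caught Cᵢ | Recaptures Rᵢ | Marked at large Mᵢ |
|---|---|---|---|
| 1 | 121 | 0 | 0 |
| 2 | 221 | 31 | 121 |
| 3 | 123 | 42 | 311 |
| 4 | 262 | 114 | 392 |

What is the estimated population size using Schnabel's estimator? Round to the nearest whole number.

N ≈ 897

Σ MᵢCᵢ = 0·121 + 121·221 + 311·123 + 392·262 = 0 + 26741 + 38253 + 102704 = 167698
Σ Rᵢ = 0 + 31 + 42 + 114 = 187
N̂ = 167698 / 187 ≈ 896.8 → 897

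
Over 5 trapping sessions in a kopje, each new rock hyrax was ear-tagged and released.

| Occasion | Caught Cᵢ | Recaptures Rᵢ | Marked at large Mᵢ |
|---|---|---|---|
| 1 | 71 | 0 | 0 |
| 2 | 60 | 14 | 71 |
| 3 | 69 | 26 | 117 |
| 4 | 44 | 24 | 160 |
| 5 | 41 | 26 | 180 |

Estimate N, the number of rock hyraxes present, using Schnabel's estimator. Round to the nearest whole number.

Σ MᵢCᵢ = 0·71 + 71·60 + 117·69 + 160·44 + 180·41 = 0 + 4260 + 8073 + 7040 + 7380 = 26753
Σ Rᵢ = 0 + 14 + 26 + 24 + 26 = 90
N̂ = 26753 / 90 ≈ 297.3 → 297

N ≈ 297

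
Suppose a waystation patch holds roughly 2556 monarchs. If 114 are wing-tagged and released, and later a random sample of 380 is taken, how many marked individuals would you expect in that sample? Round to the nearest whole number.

Expected recaptures E[R] = M·C / N.
E[R] = 114 × 380 / 2556 = 43320 / 2556 ≈ 16.9 → 17

expected recaptures ≈ 17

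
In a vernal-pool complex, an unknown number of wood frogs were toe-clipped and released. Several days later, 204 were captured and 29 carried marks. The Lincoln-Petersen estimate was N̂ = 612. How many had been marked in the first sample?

M = 87

From N = M·C/R: M = N·R / C = 612·29 / 204 = 17748 / 204 = 87.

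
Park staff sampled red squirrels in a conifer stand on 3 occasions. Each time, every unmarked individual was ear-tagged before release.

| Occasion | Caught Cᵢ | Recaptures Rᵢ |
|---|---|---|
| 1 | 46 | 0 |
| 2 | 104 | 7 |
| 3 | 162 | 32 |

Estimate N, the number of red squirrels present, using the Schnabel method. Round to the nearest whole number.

N ≈ 717

Marked at large before each occasion: Mᵢ = Σⱼ<ᵢ (Cⱼ − Rⱼ) → M1=0, M2=46, M3=143
Σ MᵢCᵢ = 0·46 + 46·104 + 143·162 = 0 + 4784 + 23166 = 27950
Σ Rᵢ = 0 + 7 + 32 = 39
N̂ = 27950 / 39 ≈ 716.7 → 717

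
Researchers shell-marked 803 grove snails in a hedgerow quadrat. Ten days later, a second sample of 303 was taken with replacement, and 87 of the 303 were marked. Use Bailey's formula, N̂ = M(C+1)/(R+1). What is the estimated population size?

N = 2774

N̂ = 803·(303+1)/(87+1) = 803·304/88 = 244112/88 = 2774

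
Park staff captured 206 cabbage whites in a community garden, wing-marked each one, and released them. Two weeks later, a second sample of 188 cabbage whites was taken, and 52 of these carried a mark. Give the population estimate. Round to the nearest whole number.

N ≈ 745

N = (206 × 188) / 52 = 38728 / 52 ≈ 744.8 → 745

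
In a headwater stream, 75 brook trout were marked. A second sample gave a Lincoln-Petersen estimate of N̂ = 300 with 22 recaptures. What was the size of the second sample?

C = 88

From N = M·C/R: C = N·R / M = 300·22 / 75 = 6600 / 75 = 88.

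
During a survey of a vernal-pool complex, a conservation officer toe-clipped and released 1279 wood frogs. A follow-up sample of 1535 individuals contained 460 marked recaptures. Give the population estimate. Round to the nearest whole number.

N = (1279 × 1535) / 460 = 1963265 / 460 ≈ 4268.0 → 4268

N ≈ 4268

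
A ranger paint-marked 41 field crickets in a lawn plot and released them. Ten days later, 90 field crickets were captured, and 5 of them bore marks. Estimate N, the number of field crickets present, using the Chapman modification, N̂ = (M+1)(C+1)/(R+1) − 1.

N = 636

N̂ = (41+1)(90+1)/(5+1) − 1 = 42·91/6 − 1
= 3822/6 − 1 = 637 − 1 = 636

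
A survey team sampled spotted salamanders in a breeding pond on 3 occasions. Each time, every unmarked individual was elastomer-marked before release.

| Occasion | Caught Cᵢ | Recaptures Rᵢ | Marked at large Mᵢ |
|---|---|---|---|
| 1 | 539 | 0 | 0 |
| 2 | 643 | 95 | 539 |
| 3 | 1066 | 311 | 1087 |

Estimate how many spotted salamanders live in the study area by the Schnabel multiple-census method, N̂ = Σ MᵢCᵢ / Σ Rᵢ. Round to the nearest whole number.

N ≈ 3708

Σ MᵢCᵢ = 0·539 + 539·643 + 1087·1066 = 0 + 346577 + 1158742 = 1505319
Σ Rᵢ = 0 + 95 + 311 = 406
N̂ = 1505319 / 406 ≈ 3707.7 → 3708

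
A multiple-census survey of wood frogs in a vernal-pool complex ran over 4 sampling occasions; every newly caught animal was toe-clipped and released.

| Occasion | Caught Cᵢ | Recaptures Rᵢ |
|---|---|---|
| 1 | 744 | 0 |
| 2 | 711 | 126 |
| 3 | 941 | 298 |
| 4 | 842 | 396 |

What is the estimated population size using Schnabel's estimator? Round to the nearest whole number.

Marked at large before each occasion: Mᵢ = Σⱼ<ᵢ (Cⱼ − Rⱼ) → M1=0, M2=744, M3=1329, M4=1972
Σ MᵢCᵢ = 0·744 + 744·711 + 1329·941 + 1972·842 = 0 + 528984 + 1250589 + 1660424 = 3439997
Σ Rᵢ = 0 + 126 + 298 + 396 = 820
N̂ = 3439997 / 820 ≈ 4195.1 → 4195

N ≈ 4195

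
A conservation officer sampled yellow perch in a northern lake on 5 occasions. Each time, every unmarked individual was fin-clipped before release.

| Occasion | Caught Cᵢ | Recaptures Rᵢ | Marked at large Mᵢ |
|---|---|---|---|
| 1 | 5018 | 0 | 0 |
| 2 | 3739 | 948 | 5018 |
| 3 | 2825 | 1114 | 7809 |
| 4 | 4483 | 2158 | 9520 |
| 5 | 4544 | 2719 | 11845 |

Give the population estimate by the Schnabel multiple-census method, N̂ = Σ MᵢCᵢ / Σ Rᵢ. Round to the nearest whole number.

N ≈ 19,790

Σ MᵢCᵢ = 0·5018 + 5018·3739 + 7809·2825 + 9520·4483 + 11845·4544 = 0 + 18762302 + 22060425 + 42678160 + 53823680 = 137324567
Σ Rᵢ = 0 + 948 + 1114 + 2158 + 2719 = 6939
N̂ = 137324567 / 6939 ≈ 19790.3 → 19790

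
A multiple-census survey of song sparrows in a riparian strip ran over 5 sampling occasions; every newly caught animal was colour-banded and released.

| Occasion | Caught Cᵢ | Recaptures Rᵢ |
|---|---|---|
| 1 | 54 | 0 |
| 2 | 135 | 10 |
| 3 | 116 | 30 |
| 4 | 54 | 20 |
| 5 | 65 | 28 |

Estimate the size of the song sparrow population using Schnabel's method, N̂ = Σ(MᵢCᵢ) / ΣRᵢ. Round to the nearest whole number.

N ≈ 702

Marked at large before each occasion: Mᵢ = Σⱼ<ᵢ (Cⱼ − Rⱼ) → M1=0, M2=54, M3=179, M4=265, M5=299
Σ MᵢCᵢ = 0·54 + 54·135 + 179·116 + 265·54 + 299·65 = 0 + 7290 + 20764 + 14310 + 19435 = 61799
Σ Rᵢ = 0 + 10 + 30 + 20 + 28 = 88
N̂ = 61799 / 88 ≈ 702.3 → 702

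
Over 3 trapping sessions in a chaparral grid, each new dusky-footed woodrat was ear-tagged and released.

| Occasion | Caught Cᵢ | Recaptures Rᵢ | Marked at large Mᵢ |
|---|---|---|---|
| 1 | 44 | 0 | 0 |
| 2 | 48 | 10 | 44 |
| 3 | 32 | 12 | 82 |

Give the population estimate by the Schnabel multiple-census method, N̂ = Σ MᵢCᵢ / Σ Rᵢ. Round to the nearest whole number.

N ≈ 215

Σ MᵢCᵢ = 0·44 + 44·48 + 82·32 = 0 + 2112 + 2624 = 4736
Σ Rᵢ = 0 + 10 + 12 = 22
N̂ = 4736 / 22 ≈ 215.3 → 215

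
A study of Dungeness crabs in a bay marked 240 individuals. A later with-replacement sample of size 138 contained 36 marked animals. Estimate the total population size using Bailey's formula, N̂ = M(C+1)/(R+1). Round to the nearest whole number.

N̂ = 240·(138+1)/(36+1) = 240·139/37 = 33360/37 ≈ 901.6 → 902

N ≈ 902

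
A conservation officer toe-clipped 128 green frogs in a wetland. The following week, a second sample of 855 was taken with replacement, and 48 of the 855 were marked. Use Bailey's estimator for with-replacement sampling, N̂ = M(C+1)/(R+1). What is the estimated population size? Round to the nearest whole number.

N ≈ 2236

N̂ = 128·(855+1)/(48+1) = 128·856/49 = 109568/49 ≈ 2236.1 → 2236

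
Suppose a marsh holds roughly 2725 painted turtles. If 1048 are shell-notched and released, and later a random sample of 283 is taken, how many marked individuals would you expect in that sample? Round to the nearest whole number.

The marked fraction of the population is 1048/2725, so in a sample of 283 expect C·(M/N) marked.
E[R] = 1048 × 283 / 2725 = 296584 / 2725 ≈ 108.8 → 109

expected recaptures ≈ 109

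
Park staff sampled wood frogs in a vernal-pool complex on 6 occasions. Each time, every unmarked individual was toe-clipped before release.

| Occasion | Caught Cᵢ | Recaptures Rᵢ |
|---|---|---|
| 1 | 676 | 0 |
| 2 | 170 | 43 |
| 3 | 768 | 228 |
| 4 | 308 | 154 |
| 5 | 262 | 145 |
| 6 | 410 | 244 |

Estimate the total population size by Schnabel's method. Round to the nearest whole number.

Marked at large before each occasion: Mᵢ = Σⱼ<ᵢ (Cⱼ − Rⱼ) → M1=0, M2=676, M3=803, M4=1343, M5=1497, M6=1614
Σ MᵢCᵢ = 0·676 + 676·170 + 803·768 + 1343·308 + 1497·262 + 1614·410 = 0 + 114920 + 616704 + 413644 + 392214 + 661740 = 2199222
Σ Rᵢ = 0 + 43 + 228 + 154 + 145 + 244 = 814
N̂ = 2199222 / 814 ≈ 2701.7 → 2702

N ≈ 2702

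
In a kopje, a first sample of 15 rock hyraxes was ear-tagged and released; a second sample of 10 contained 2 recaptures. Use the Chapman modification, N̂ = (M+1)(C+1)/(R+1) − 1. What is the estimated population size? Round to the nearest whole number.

N̂ = (15+1)(10+1)/(2+1) − 1 = 16·11/3 − 1
= 176/3 − 1 ≈ 58.7 − 1 ≈ 57.7 → 58

N ≈ 58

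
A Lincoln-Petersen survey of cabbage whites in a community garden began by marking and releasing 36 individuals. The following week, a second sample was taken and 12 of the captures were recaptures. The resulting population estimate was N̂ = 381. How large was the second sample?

From N = M·C/R: C = N·R / M = 381·12 / 36 = 4572 / 36 = 127.

C = 127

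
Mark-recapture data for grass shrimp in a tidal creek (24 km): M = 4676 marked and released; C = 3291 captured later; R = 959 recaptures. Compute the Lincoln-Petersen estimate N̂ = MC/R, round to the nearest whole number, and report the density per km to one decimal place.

N̂ = 4676·3291/959 = 15388716/959 ≈ 16046.6 → 16047
Density = N̂ / area = 16047 / 24 ≈ 668.62 → 668.6 per km

density ≈ 668.6 grass shrimp per km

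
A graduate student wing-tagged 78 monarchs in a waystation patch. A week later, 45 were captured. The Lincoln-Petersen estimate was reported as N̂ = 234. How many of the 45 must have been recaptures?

From N = M·C/R: R = M·C / N = 78·45 / 234 = 3510 / 234 = 15.

R = 15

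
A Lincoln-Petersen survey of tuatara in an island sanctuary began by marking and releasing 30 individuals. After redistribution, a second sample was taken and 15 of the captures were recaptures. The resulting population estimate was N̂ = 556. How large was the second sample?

From N = M·C/R: C = N·R / M = 556·15 / 30 = 8340 / 30 = 278.

C = 278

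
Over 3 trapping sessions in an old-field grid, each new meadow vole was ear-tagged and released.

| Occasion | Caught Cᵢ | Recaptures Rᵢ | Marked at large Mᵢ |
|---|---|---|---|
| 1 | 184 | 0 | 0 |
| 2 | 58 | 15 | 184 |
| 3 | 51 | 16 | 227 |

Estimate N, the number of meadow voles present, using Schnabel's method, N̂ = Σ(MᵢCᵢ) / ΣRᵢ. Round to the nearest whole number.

Σ MᵢCᵢ = 0·184 + 184·58 + 227·51 = 0 + 10672 + 11577 = 22249
Σ Rᵢ = 0 + 15 + 16 = 31
N̂ = 22249 / 31 ≈ 717.7 → 718

N ≈ 718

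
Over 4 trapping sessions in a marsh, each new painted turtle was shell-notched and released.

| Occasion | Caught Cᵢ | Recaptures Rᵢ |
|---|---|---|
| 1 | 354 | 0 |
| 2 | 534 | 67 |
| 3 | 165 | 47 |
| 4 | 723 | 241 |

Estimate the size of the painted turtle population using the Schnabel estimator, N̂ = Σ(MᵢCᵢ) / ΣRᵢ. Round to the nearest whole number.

N ≈ 2826

Marked at large before each occasion: Mᵢ = Σⱼ<ᵢ (Cⱼ − Rⱼ) → M1=0, M2=354, M3=821, M4=939
Σ MᵢCᵢ = 0·354 + 354·534 + 821·165 + 939·723 = 0 + 189036 + 135465 + 678897 = 1003398
Σ Rᵢ = 0 + 67 + 47 + 241 = 355
N̂ = 1003398 / 355 ≈ 2826.47 → 2826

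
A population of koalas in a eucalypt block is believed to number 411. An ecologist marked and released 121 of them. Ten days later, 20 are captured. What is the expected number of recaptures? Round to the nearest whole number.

The marked fraction of the population is 121/411, so in a sample of 20 expect C·(M/N) marked.
E[R] = 121 × 20 / 411 = 2420 / 411 ≈ 5.9 → 6

expected recaptures ≈ 6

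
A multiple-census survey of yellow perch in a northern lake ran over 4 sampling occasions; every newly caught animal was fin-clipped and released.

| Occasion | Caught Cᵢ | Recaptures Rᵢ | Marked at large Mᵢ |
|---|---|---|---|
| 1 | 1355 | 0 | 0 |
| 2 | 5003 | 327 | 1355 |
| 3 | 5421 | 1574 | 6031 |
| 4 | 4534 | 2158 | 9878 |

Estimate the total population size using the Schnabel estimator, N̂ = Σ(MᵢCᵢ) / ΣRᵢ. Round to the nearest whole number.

Σ MᵢCᵢ = 0·1355 + 1355·5003 + 6031·5421 + 9878·4534 = 0 + 6779065 + 32694051 + 44786852 = 84259968
Σ Rᵢ = 0 + 327 + 1574 + 2158 = 4059
N̂ = 84259968 / 4059 ≈ 20758.8 → 20759

N ≈ 20,759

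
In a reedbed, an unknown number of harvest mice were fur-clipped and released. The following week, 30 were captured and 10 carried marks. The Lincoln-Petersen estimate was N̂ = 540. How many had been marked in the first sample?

M = 180

From N = M·C/R: M = N·R / C = 540·10 / 30 = 5400 / 30 = 180.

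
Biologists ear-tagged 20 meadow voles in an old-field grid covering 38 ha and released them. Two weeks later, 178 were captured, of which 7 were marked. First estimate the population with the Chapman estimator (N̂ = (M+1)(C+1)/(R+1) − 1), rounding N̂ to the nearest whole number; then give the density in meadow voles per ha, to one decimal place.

N̂ = 21·179/8 − 1 = 3759/8 − 1 ≈ 468.9 → 469
Density = N̂ / area = 469 / 38 ≈ 12.34 → 12.3 per ha

density ≈ 12.3 meadow voles per ha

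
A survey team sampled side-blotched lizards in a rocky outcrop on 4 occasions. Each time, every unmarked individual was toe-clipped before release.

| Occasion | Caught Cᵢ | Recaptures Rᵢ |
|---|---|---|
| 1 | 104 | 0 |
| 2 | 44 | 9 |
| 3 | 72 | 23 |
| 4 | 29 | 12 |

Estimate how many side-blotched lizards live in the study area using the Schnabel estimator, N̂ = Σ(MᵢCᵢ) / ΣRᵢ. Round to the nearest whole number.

N ≈ 455

Marked at large before each occasion: Mᵢ = Σⱼ<ᵢ (Cⱼ − Rⱼ) → M1=0, M2=104, M3=139, M4=188
Σ MᵢCᵢ = 0·104 + 104·44 + 139·72 + 188·29 = 0 + 4576 + 10008 + 5452 = 20036
Σ Rᵢ = 0 + 9 + 23 + 12 = 44
N̂ = 20036 / 44 ≈ 455.4 → 455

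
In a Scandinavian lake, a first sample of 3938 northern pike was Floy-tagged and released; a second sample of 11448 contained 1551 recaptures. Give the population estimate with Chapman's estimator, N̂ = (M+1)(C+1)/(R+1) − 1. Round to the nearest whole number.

N̂ = (3938+1)(11448+1)/(1551+1) − 1 = 3939·11449/1552 − 1
= 45097611/1552 − 1 ≈ 29057.7 − 1 ≈ 29056.7 → 29057

N ≈ 29,057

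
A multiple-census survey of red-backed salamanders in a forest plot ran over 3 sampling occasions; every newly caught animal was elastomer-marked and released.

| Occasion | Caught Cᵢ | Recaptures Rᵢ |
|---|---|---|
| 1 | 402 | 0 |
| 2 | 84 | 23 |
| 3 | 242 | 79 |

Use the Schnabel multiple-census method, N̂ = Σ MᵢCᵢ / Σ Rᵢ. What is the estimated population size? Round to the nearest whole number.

Marked at large before each occasion: Mᵢ = Σⱼ<ᵢ (Cⱼ − Rⱼ) → M1=0, M2=402, M3=463
Σ MᵢCᵢ = 0·402 + 402·84 + 463·242 = 0 + 33768 + 112046 = 145814
Σ Rᵢ = 0 + 23 + 79 = 102
N̂ = 145814 / 102 ≈ 1429.5 → 1430

N ≈ 1430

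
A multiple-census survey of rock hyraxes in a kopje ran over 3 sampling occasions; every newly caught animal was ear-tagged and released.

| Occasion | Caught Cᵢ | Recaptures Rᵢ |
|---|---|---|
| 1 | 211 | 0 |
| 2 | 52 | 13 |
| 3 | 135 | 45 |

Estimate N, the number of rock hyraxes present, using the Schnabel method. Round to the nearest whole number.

N ≈ 771

Marked at large before each occasion: Mᵢ = Σⱼ<ᵢ (Cⱼ − Rⱼ) → M1=0, M2=211, M3=250
Σ MᵢCᵢ = 0·211 + 211·52 + 250·135 = 0 + 10972 + 33750 = 44722
Σ Rᵢ = 0 + 13 + 45 = 58
N̂ = 44722 / 58 ≈ 771.1 → 771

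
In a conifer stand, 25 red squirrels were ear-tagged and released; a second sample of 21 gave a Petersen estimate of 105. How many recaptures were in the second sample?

From N = M·C/R: R = M·C / N = 25·21 / 105 = 525 / 105 = 5.

R = 5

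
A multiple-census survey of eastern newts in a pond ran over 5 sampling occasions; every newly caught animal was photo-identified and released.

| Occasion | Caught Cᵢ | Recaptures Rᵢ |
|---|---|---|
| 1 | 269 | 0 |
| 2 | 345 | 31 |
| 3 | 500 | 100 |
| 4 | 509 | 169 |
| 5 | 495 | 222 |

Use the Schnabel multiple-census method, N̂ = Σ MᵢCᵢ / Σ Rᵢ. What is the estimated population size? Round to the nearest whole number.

Marked at large before each occasion: Mᵢ = Σⱼ<ᵢ (Cⱼ − Rⱼ) → M1=0, M2=269, M3=583, M4=983, M5=1323
Σ MᵢCᵢ = 0·269 + 269·345 + 583·500 + 983·509 + 1323·495 = 0 + 92805 + 291500 + 500347 + 654885 = 1539537
Σ Rᵢ = 0 + 31 + 100 + 169 + 222 = 522
N̂ = 1539537 / 522 ≈ 2949.3 → 2949

N ≈ 2949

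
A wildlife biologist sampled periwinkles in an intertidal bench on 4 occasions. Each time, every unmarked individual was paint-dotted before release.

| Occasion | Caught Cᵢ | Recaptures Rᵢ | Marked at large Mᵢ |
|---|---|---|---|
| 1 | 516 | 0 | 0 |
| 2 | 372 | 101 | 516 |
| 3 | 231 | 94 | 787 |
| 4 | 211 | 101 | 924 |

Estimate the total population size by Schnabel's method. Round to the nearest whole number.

Σ MᵢCᵢ = 0·516 + 516·372 + 787·231 + 924·211 = 0 + 191952 + 181797 + 194964 = 568713
Σ Rᵢ = 0 + 101 + 94 + 101 = 296
N̂ = 568713 / 296 ≈ 1921.3 → 1921

N ≈ 1921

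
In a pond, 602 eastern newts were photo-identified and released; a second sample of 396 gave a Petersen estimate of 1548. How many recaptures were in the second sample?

R = 154

From N = M·C/R: R = M·C / N = 602·396 / 1548 = 238392 / 1548 = 154.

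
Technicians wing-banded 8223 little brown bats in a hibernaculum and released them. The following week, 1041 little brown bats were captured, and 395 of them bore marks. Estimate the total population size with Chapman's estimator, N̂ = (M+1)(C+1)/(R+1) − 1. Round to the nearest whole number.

N ≈ 21,639

N̂ = (8223+1)(1041+1)/(395+1) − 1 = 8224·1042/396 − 1
= 8569408/396 − 1 ≈ 21639.9 − 1 ≈ 21638.9 → 21639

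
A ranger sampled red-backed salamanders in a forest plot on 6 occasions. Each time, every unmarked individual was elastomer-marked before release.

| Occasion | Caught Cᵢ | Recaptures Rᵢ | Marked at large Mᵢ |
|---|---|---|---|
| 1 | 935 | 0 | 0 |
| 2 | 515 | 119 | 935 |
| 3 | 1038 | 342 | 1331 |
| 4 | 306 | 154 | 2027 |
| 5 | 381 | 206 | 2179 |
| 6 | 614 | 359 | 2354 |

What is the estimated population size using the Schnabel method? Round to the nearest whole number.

Σ MᵢCᵢ = 0·935 + 935·515 + 1331·1038 + 2027·306 + 2179·381 + 2354·614 = 0 + 481525 + 1381578 + 620262 + 830199 + 1445356 = 4758920
Σ Rᵢ = 0 + 119 + 342 + 154 + 206 + 359 = 1180
N̂ = 4758920 / 1180 ≈ 4033.0 → 4033

N ≈ 4033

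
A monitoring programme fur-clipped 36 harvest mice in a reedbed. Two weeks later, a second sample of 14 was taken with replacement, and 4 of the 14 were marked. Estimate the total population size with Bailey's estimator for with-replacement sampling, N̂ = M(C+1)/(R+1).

N = 108

N̂ = 36·(14+1)/(4+1) = 36·15/5 = 540/5 = 108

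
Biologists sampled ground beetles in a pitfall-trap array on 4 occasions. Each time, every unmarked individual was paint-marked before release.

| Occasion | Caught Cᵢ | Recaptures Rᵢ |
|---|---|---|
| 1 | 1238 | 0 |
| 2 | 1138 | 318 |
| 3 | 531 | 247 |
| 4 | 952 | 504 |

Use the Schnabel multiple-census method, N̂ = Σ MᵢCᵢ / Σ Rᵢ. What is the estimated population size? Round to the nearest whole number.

N ≈ 4426

Marked at large before each occasion: Mᵢ = Σⱼ<ᵢ (Cⱼ − Rⱼ) → M1=0, M2=1238, M3=2058, M4=2342
Σ MᵢCᵢ = 0·1238 + 1238·1138 + 2058·531 + 2342·952 = 0 + 1408844 + 1092798 + 2229584 = 4731226
Σ Rᵢ = 0 + 318 + 247 + 504 = 1069
N̂ = 4731226 / 1069 ≈ 4425.8 → 4426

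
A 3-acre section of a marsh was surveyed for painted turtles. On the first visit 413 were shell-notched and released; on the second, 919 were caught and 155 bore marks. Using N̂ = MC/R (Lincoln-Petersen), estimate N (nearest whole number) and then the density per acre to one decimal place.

density ≈ 816.3 painted turtles per acre

N̂ = 413·919/155 = 379547/155 ≈ 2448.7 → 2449
Density = N̂ / area = 2449 / 3 ≈ 816.33 → 816.3 per acre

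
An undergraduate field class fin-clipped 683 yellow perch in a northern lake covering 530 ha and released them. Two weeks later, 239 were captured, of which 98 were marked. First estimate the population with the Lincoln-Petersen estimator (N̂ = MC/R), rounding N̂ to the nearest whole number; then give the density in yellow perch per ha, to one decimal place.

N̂ = 683·239/98 = 163237/98 ≈ 1665.7 → 1666
Density = N̂ / area = 1666 / 530 ≈ 3.14 → 3.1 per ha

density ≈ 3.1 yellow perch per ha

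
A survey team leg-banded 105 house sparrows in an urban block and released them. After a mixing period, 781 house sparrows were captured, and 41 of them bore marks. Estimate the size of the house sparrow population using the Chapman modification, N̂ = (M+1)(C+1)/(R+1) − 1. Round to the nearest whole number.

N̂ = (105+1)(781+1)/(41+1) − 1 = 106·782/42 − 1
= 82892/42 − 1 ≈ 1973.6 − 1 ≈ 1972.6 → 1973

N ≈ 1973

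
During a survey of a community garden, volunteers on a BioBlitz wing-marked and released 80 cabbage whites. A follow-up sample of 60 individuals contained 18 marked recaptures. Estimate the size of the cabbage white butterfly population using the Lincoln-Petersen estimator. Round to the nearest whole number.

N ≈ 267

N = (80 × 60) / 18 = 4800 / 18 ≈ 266.7 → 267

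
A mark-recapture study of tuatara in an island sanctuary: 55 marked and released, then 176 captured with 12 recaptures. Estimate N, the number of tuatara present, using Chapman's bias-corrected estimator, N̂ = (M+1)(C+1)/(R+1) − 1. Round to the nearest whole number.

N ≈ 761

N̂ = (55+1)(176+1)/(12+1) − 1 = 56·177/13 − 1
= 9912/13 − 1 ≈ 762.46 − 1 ≈ 761.46 → 761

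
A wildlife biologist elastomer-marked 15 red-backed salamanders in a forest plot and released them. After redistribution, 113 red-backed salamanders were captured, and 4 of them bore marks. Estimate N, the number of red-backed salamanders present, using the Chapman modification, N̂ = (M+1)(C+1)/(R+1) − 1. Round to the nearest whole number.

N ≈ 364

N̂ = (15+1)(113+1)/(4+1) − 1 = 16·114/5 − 1
= 1824/5 − 1 ≈ 364.8 − 1 ≈ 363.8 → 364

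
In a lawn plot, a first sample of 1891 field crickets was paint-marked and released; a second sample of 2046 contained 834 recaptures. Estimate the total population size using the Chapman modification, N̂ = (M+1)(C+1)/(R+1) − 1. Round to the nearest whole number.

N ≈ 4637

N̂ = (1891+1)(2046+1)/(834+1) − 1 = 1892·2047/835 − 1
= 3872924/835 − 1 ≈ 4638.2 − 1 ≈ 4637.2 → 4637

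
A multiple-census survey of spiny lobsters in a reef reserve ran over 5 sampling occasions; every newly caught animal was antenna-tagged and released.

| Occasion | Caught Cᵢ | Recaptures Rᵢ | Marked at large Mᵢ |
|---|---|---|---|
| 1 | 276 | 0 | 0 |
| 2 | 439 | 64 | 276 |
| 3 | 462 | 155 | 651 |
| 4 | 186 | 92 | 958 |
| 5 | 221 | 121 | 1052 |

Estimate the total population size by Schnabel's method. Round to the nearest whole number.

Σ MᵢCᵢ = 0·276 + 276·439 + 651·462 + 958·186 + 1052·221 = 0 + 121164 + 300762 + 178188 + 232492 = 832606
Σ Rᵢ = 0 + 64 + 155 + 92 + 121 = 432
N̂ = 832606 / 432 ≈ 1927.3 → 1927

N ≈ 1927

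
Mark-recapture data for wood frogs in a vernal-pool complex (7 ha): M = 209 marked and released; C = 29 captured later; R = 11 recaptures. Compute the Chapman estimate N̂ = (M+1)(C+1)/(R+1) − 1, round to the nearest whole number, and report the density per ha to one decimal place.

N̂ = 210·30/12 − 1 = 6300/12 − 1 = 524
Density = N̂ / area = 524 / 7 ≈ 74.86 → 74.9 per ha

density ≈ 74.9 wood frogs per ha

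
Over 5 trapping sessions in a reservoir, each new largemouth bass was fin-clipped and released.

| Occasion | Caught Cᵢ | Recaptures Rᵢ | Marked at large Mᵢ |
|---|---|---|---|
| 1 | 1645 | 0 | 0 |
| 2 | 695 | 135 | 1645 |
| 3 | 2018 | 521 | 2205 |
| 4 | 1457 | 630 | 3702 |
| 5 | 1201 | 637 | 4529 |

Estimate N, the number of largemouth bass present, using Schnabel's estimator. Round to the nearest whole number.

Σ MᵢCᵢ = 0·1645 + 1645·695 + 2205·2018 + 3702·1457 + 4529·1201 = 0 + 1143275 + 4449690 + 5393814 + 5439329 = 16426108
Σ Rᵢ = 0 + 135 + 521 + 630 + 637 = 1923
N̂ = 16426108 / 1923 ≈ 8541.9 → 8542

N ≈ 8542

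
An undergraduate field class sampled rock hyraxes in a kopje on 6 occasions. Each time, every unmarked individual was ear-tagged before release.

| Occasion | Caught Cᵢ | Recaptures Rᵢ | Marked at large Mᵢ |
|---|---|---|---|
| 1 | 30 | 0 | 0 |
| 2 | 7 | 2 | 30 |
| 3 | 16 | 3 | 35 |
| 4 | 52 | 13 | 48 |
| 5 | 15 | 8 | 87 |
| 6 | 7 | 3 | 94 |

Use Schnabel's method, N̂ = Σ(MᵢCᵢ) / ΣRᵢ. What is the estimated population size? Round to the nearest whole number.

N ≈ 180

Σ MᵢCᵢ = 0·30 + 30·7 + 35·16 + 48·52 + 87·15 + 94·7 = 0 + 210 + 560 + 2496 + 1305 + 658 = 5229
Σ Rᵢ = 0 + 2 + 3 + 13 + 8 + 3 = 29
N̂ = 5229 / 29 ≈ 180.3 → 180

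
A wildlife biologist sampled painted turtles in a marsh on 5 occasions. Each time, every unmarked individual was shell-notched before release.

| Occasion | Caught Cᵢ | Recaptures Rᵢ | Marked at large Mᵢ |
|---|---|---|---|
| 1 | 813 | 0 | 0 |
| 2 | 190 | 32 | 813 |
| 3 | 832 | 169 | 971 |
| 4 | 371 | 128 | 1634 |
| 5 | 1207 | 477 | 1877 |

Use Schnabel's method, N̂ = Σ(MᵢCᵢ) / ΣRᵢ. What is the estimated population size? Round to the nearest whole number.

N ≈ 4757

Σ MᵢCᵢ = 0·813 + 813·190 + 971·832 + 1634·371 + 1877·1207 = 0 + 154470 + 807872 + 606214 + 2265539 = 3834095
Σ Rᵢ = 0 + 32 + 169 + 128 + 477 = 806
N̂ = 3834095 / 806 ≈ 4756.9 → 4757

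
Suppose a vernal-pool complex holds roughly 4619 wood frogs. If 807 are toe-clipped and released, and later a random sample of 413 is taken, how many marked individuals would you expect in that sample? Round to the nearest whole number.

The marked fraction of the population is 807/4619, so in a sample of 413 expect C·(M/N) marked.
E[R] = 807 × 413 / 4619 = 333291 / 4619 ≈ 72.2 → 72

expected recaptures ≈ 72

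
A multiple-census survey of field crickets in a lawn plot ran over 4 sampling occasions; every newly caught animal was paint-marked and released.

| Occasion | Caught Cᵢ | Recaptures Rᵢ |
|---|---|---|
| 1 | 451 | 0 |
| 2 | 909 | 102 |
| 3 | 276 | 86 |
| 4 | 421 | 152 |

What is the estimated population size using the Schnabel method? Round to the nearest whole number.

Marked at large before each occasion: Mᵢ = Σⱼ<ᵢ (Cⱼ − Rⱼ) → M1=0, M2=451, M3=1258, M4=1448
Σ MᵢCᵢ = 0·451 + 451·909 + 1258·276 + 1448·421 = 0 + 409959 + 347208 + 609608 = 1366775
Σ Rᵢ = 0 + 102 + 86 + 152 = 340
N̂ = 1366775 / 340 ≈ 4019.9 → 4020

N ≈ 4020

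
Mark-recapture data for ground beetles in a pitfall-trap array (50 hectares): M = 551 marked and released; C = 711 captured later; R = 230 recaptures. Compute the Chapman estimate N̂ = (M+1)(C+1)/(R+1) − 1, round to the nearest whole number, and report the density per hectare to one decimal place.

N̂ = 552·712/231 − 1 = 393024/231 − 1 ≈ 1700.4 → 1700
Density = N̂ / area = 1700 / 50 = 34.0 per hectare

density ≈ 34.0 ground beetles per hectare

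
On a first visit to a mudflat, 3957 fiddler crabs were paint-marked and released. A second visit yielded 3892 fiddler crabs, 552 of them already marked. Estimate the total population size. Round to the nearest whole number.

The marked fraction in the recapture sample should equal the marked fraction in the population: 552/3892 = 3957/N.
N = (3957 × 3892) / 552 = 15400644 / 552 ≈ 27899.7 → 27900

N ≈ 27,900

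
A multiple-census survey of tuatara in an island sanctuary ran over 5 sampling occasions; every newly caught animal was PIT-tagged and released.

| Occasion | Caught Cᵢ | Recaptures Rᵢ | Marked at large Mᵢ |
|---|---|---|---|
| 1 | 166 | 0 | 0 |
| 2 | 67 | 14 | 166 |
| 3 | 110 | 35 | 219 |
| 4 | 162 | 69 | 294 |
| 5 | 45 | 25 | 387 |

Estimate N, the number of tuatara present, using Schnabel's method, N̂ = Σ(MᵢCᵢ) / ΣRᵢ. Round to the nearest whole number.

N ≈ 701

Σ MᵢCᵢ = 0·166 + 166·67 + 219·110 + 294·162 + 387·45 = 0 + 11122 + 24090 + 47628 + 17415 = 100255
Σ Rᵢ = 0 + 14 + 35 + 69 + 25 = 143
N̂ = 100255 / 143 ≈ 701.1 → 701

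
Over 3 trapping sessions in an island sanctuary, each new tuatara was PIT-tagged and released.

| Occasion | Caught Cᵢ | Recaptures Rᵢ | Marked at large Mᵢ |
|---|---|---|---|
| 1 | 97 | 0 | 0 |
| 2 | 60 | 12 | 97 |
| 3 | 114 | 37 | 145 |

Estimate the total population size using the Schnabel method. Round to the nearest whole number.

N ≈ 456

Σ MᵢCᵢ = 0·97 + 97·60 + 145·114 = 0 + 5820 + 16530 = 22350
Σ Rᵢ = 0 + 12 + 37 = 49
N̂ = 22350 / 49 ≈ 456.1 → 456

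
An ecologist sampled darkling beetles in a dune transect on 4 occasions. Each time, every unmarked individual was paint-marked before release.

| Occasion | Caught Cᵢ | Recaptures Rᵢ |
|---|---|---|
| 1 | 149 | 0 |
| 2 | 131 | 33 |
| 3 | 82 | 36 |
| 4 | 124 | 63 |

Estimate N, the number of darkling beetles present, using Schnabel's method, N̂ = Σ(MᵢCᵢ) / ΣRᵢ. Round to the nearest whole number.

Marked at large before each occasion: Mᵢ = Σⱼ<ᵢ (Cⱼ − Rⱼ) → M1=0, M2=149, M3=247, M4=293
Σ MᵢCᵢ = 0·149 + 149·131 + 247·82 + 293·124 = 0 + 19519 + 20254 + 36332 = 76105
Σ Rᵢ = 0 + 33 + 36 + 63 = 132
N̂ = 76105 / 132 ≈ 576.6 → 577

N ≈ 577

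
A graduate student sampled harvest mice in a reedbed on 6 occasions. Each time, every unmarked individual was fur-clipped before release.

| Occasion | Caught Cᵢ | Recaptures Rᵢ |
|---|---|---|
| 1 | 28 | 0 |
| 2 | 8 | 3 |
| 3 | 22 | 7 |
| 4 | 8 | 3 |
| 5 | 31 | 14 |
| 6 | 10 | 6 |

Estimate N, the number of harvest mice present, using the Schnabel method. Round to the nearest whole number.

Marked at large before each occasion: Mᵢ = Σⱼ<ᵢ (Cⱼ − Rⱼ) → M1=0, M2=28, M3=33, M4=48, M5=53, M6=70
Σ MᵢCᵢ = 0·28 + 28·8 + 33·22 + 48·8 + 53·31 + 70·10 = 0 + 224 + 726 + 384 + 1643 + 700 = 3677
Σ Rᵢ = 0 + 3 + 7 + 3 + 14 + 6 = 33
N̂ = 3677 / 33 ≈ 111.4 → 111

N ≈ 111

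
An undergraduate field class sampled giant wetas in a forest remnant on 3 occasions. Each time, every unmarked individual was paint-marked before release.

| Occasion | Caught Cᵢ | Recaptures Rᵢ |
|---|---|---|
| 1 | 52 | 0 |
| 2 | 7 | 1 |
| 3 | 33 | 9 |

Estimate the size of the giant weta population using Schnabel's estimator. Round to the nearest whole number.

N ≈ 228

Marked at large before each occasion: Mᵢ = Σⱼ<ᵢ (Cⱼ − Rⱼ) → M1=0, M2=52, M3=58
Σ MᵢCᵢ = 0·52 + 52·7 + 58·33 = 0 + 364 + 1914 = 2278
Σ Rᵢ = 0 + 1 + 9 = 10
N̂ = 2278 / 10 ≈ 227.8 → 228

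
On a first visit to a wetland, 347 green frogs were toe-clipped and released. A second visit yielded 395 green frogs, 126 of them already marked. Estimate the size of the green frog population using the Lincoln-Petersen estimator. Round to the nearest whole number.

N = (347 × 395) / 126 = 137065 / 126 ≈ 1087.8 → 1088

N ≈ 1088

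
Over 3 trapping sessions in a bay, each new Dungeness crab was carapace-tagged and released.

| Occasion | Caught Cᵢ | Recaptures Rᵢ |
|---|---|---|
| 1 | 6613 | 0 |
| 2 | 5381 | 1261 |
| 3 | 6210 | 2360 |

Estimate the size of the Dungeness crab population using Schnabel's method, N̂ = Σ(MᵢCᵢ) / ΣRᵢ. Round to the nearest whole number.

N ≈ 28,234

Marked at large before each occasion: Mᵢ = Σⱼ<ᵢ (Cⱼ − Rⱼ) → M1=0, M2=6613, M3=10733
Σ MᵢCᵢ = 0·6613 + 6613·5381 + 10733·6210 = 0 + 35584553 + 66651930 = 102236483
Σ Rᵢ = 0 + 1261 + 2360 = 3621
N̂ = 102236483 / 3621 ≈ 28234.3 → 28234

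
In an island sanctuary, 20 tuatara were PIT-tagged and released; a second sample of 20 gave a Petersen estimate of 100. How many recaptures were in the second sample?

R = 4

From N = M·C/R: R = M·C / N = 20·20 / 100 = 400 / 100 = 4.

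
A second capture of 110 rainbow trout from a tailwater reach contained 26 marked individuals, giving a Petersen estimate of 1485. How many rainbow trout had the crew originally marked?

M = 351

From N = M·C/R: M = N·R / C = 1485·26 / 110 = 38610 / 110 = 351.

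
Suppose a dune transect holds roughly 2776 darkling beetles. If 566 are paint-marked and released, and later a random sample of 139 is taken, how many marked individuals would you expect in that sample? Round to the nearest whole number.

expected recaptures ≈ 28

Expected recaptures E[R] = M·C / N.
E[R] = 566 × 139 / 2776 = 78674 / 2776 ≈ 28.3 → 28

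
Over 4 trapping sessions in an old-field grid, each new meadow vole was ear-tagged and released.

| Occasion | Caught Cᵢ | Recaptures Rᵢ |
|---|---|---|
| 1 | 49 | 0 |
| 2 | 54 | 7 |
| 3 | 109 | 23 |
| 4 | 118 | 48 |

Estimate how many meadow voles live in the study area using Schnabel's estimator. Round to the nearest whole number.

N ≈ 443

Marked at large before each occasion: Mᵢ = Σⱼ<ᵢ (Cⱼ − Rⱼ) → M1=0, M2=49, M3=96, M4=182
Σ MᵢCᵢ = 0·49 + 49·54 + 96·109 + 182·118 = 0 + 2646 + 10464 + 21476 = 34586
Σ Rᵢ = 0 + 7 + 23 + 48 = 78
N̂ = 34586 / 78 ≈ 443.4 → 443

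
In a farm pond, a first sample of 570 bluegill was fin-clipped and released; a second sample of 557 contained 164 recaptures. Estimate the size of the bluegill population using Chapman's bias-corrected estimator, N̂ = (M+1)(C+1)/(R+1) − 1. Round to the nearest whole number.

N̂ = (570+1)(557+1)/(164+1) − 1 = 571·558/165 − 1
= 318618/165 − 1 ≈ 1931.0 − 1 ≈ 1930.0 → 1930

N ≈ 1930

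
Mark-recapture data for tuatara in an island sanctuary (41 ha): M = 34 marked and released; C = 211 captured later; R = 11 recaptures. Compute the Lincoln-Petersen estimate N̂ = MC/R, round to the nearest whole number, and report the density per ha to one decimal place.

N̂ = 34·211/11 = 7174/11 ≈ 652.2 → 652
Density = N̂ / area = 652 / 41 ≈ 15.90 → 15.9 per ha

density ≈ 15.9 tuatara per ha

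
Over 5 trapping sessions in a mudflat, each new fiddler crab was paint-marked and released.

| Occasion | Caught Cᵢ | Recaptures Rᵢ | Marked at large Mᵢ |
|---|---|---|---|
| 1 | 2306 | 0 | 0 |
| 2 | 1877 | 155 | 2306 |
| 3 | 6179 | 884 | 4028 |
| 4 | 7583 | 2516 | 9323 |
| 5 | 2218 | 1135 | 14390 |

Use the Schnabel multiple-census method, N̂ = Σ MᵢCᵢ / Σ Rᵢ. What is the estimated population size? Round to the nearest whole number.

N ≈ 28,109

Σ MᵢCᵢ = 0·2306 + 2306·1877 + 4028·6179 + 9323·7583 + 14390·2218 = 0 + 4328362 + 24889012 + 70696309 + 31917020 = 131830703
Σ Rᵢ = 0 + 155 + 884 + 2516 + 1135 = 4690
N̂ = 131830703 / 4690 ≈ 28108.9 → 28109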